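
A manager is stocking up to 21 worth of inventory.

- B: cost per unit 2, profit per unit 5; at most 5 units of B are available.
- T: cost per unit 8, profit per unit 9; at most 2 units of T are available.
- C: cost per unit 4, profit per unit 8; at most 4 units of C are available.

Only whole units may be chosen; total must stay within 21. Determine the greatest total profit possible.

This is a bounded integer knapsack.
4×B and 3×C: cost 20 ≤ 21, profit 4·5 + 3·8 = 44.
2×B and 4×C: cost 20 ≤ 21, profit 2·5 + 4·8 = 42.
Best is 44.

44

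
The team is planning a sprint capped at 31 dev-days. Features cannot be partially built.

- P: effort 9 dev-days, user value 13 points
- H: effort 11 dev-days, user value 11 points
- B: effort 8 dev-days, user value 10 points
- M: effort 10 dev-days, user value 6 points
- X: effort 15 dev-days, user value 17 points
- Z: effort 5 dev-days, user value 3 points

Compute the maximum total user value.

H + X + Z: effort 11 + 15 + 5 = 31 ≤ 31, user value 11 + 17 + 3 = 31.
P + H + B: effort 9 + 11 + 8 = 28 ≤ 31, user value 13 + 11 + 10 = 34.
P + X + Z: effort 9 + 15 + 5 = 29 ≤ 31, user value 13 + 17 + 3 = 33.
Best is P, H, and B with total user value 34.

34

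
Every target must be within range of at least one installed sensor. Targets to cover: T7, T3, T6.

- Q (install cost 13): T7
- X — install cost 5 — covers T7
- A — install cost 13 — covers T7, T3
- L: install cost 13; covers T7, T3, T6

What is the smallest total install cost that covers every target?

13

This is a weighted set-cover instance.
L alone covers T7, T3, T6 — every target.
Total install cost: 13.
No cover costs less than 13.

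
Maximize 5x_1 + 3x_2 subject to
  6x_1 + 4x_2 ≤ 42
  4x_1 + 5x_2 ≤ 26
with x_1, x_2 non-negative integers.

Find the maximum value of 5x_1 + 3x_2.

30

Relaxing integrality, the LP optimum is 32.50 at (x_1,x_2) = (6.5, 0), which is not an integer point.
(x_1,x_2)=(6,0): 6·6+4·0=36≤42, 4·6+5·0=24≤26, objective 30.
(x_1,x_2)=(5,1): 6·5+4·1=34≤42, 4·5+5·1=25≤26, objective 28.
Maximum is 30 at (x_1,x_2)=(6,0).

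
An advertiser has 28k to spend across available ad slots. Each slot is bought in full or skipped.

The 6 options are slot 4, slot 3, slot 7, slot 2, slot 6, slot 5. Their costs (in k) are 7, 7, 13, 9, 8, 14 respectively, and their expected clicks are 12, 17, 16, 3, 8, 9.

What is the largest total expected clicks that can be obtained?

45

slot 3 + slot 7 + slot 6: cost 7 + 13 + 8 = 28 ≤ 28, expected clicks 17 + 16 + 8 = 41.
slot 4 + slot 3 + slot 7: cost 7 + 7 + 13 = 27 ≤ 28, expected clicks 12 + 17 + 16 = 45.
Best is slot 4, slot 3, and slot 7 with total expected clicks 45.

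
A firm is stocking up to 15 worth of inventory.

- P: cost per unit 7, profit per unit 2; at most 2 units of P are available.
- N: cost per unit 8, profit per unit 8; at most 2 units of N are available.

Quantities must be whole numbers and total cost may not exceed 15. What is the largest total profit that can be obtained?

Take 1×P and 1×N: cost 15 ≤ 15, profit 1·2 + 1·8 = 10.
No other integer combination yields more.

10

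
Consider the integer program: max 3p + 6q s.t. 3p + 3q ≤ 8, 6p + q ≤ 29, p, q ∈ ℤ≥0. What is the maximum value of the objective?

(p,q)=(0,2) is feasible, giving 12.
(p,q)=(1,1) is feasible, giving 9.
(p,q)=(0,1) is feasible, giving 6.
Maximum is 12 at (p,q)=(0,2).

12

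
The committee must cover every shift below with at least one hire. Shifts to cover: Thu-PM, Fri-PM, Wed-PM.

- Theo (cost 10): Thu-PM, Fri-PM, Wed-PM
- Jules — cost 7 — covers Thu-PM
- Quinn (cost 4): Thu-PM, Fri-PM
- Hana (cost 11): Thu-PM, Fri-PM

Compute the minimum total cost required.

10

The greedy cost-per-new-shift heuristic would pick Quinn and Theo for 14, but a cheaper cover exists.
Theo alone covers Thu-PM, Fri-PM, Wed-PM — every shift.
Total cost: 10.
No cover costs less than 10.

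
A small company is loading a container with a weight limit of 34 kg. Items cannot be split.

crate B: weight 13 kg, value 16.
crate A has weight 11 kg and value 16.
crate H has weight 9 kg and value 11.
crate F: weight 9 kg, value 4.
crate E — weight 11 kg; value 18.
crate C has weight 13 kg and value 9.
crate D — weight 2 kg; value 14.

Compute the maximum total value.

59

Take crate A, crate H, crate E, and crate D: weight 11 + 9 + 11 + 2 = 33 ≤ 34, value 16 + 11 + 18 + 14 = 59.
No other feasible combination does better.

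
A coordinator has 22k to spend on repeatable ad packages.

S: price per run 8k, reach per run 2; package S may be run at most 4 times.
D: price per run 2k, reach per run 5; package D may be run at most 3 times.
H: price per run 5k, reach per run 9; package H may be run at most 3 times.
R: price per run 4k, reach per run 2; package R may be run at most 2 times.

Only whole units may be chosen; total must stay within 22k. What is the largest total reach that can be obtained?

42

D has the best ratio (5/2); taking only D gives at most 3×5 = 15 (stopped by the supply cap of 3).
Mixing does better — 3×D and 3×H: price 21 ≤ 22, reach 3·5 + 3·9 = 42.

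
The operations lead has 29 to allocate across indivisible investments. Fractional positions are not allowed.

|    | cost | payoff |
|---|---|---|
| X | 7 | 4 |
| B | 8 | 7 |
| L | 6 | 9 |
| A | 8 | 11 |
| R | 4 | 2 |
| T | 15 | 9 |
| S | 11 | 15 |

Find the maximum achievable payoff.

37

Allowing fractional choices, the relaxed optimum would be about 38.5, but investments are indivisible.
L + A + S: cost 6 + 8 + 11 = 25 ≤ 29, payoff 9 + 11 + 15 = 35.
B + A + S: cost 8 + 8 + 11 = 27 ≤ 29, payoff 7 + 11 + 15 = 33.
L + A + R + S: cost 6 + 8 + 4 + 11 = 29 ≤ 29, payoff 9 + 11 + 2 + 15 = 37.
Best is L, A, R, and S with total payoff 37.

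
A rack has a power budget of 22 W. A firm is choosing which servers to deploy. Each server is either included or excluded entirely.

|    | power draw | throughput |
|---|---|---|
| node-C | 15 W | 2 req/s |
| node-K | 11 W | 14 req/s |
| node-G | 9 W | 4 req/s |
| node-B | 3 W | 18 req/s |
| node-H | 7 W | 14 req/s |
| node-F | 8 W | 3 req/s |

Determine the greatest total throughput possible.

Take node-K, node-B, and node-H: power draw 11 + 3 + 7 = 21 ≤ 22, throughput 14 + 18 + 14 = 46.
No other feasible combination does better.

46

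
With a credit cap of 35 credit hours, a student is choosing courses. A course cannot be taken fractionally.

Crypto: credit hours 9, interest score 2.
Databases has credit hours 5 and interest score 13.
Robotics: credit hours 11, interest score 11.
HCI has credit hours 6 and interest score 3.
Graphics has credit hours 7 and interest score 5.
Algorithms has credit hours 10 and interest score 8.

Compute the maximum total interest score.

This is an integer program with binary decision variables.
Allowing fractional choices, the relaxed optimum would be about 38.0, but courses are indivisible.
Databases + Robotics + HCI + Algorithms: credit hours 5 + 11 + 6 + 10 = 32 ≤ 35, interest score 13 + 11 + 3 + 8 = 35.
Databases + Robotics + Graphics + Algorithms: credit hours 5 + 11 + 7 + 10 = 33 ≤ 35, interest score 13 + 11 + 5 + 8 = 37.
Best is Databases, Robotics, Graphics, and Algorithms with total interest score 37.

37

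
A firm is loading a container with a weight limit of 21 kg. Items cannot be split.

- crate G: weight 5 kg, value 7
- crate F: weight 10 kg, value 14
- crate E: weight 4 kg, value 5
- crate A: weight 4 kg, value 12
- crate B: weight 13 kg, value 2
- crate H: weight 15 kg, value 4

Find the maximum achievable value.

This is a 0-1 knapsack instance.
crate G + crate F + crate A: weight 5 + 10 + 4 = 19 ≤ 21, value 7 + 14 + 12 = 33.
crate F + crate A: weight 10 + 4 = 14 ≤ 21, value 14 + 12 = 26.
crate F + crate E + crate A: weight 10 + 4 + 4 = 18 ≤ 21, value 14 + 5 + 12 = 31.
Best is crate G, crate F, and crate A with total value 33.

33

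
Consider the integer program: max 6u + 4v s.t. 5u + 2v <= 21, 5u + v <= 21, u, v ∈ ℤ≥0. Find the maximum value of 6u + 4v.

(u,v)=(0,10) is feasible, giving 40.
(u,v)=(0,9) is feasible, giving 36.
No feasible integer point exceeds 40.

40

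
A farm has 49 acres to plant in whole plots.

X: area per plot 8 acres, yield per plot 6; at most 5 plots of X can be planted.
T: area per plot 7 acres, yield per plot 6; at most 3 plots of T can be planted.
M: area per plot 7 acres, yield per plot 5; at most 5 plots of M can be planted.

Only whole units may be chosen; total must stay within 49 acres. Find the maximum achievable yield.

This is a bounded integer knapsack.
3×T and 4×M: area 49 ≤ 49, yield 3·6 + 4·5 = 38.
2×T and 5×M: area 49 ≤ 49, yield 2·6 + 5·5 = 37.
Best is 38.

38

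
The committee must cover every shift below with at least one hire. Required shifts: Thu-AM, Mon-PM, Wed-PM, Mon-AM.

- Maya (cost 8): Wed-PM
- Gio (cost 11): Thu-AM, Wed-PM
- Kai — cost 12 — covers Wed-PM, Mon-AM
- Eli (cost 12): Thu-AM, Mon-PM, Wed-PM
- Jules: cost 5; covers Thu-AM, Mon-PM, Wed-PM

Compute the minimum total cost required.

This is a weighted set-cover instance.
Choose Kai and Jules: together they cover Thu-AM, Mon-PM, Wed-PM, Mon-AM — every shift.
Total cost: 12 + 5 = 17.

17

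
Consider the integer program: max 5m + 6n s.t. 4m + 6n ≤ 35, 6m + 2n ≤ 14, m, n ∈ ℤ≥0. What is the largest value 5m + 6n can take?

The continuous relaxation peaks at (0.5, 5.5) with value 35.50; rounding to a feasible lattice point costs some objective.
(m,n)=(0,5): 4·0+6·5=30≤35, 6·0+2·5=10≤14, objective 30.
(m,n)=(1,4): 4·1+6·4=28≤35, 6·1+2·4=14≤14, objective 29.
(m,n)=(0,4): 4·0+6·4=24≤35, 6·0+2·4=8≤14, objective 24.
Maximum is 30 at (m,n)=(0,5).

30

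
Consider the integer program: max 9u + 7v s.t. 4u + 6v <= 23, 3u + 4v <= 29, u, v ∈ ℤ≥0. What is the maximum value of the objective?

45

(u,v)=(5,0) is feasible, giving 45.
(u,v)=(4,1) is feasible, giving 43.
(u,v)=(4,0) is feasible, giving 36.
Maximum is 45 at (u,v)=(5,0).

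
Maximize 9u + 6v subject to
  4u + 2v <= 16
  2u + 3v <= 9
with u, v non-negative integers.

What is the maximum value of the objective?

(u,v)=(4,0): 4·4+2·0=16≤16, 2·4+3·0=8≤9, objective 36.
(u,v)=(3,1): 4·3+2·1=14≤16, 2·3+3·1=9≤9, objective 33.
(u,v)=(3,0): 4·3+2·0=12≤16, 2·3+3·0=6≤9, objective 27.
No feasible integer point exceeds 36.

36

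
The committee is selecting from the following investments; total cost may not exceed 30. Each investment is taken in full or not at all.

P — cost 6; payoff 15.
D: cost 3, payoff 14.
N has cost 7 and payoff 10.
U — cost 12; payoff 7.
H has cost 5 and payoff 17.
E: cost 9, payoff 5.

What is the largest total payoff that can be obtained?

P + D + U + H: cost 6 + 3 + 12 + 5 = 26 ≤ 30, payoff 15 + 14 + 7 + 17 = 53.
P + D + N + H: cost 6 + 3 + 7 + 5 = 21 ≤ 30, payoff 15 + 14 + 10 + 17 = 56.
P + D + N + H + E: cost 6 + 3 + 7 + 5 + 9 = 30 ≤ 30, payoff 15 + 14 + 10 + 17 + 5 = 61.
Best is P, D, N, H, and E with total payoff 61.

61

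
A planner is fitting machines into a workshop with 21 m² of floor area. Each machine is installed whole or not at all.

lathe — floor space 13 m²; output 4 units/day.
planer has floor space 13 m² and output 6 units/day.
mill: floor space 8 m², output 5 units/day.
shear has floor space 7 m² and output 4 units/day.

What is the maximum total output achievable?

11

Allowing fractional choices, the relaxed optimum would be about 11.8, but machines are indivisible.
planer + shear: floor space 13 + 7 = 20 ≤ 21, output 6 + 4 = 10.
planer + mill: floor space 13 + 8 = 21 ≤ 21, output 6 + 5 = 11.
mill + shear: floor space 8 + 7 = 15 ≤ 21, output 5 + 4 = 9.
Best is planer and mill with total output 11.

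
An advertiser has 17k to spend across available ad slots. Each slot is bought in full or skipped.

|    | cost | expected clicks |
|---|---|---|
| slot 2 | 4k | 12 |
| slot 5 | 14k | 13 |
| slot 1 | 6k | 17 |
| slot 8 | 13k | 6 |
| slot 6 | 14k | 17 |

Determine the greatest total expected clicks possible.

29

slot 2 + slot 1: cost 4 + 6 = 10 ≤ 17, expected clicks 12 + 17 = 29.
slot 2 + slot 8: cost 4 + 13 = 17 ≤ 17, expected clicks 12 + 6 = 18.
Best is slot 2 and slot 1 with total expected clicks 29.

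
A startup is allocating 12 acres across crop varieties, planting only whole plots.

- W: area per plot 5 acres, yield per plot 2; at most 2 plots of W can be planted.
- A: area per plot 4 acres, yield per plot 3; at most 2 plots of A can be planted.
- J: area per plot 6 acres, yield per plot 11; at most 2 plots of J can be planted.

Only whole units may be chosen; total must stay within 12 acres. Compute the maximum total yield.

This is a bounded integer knapsack.
1×A and 1×J: area 10 ≤ 12, yield 1·3 + 1·11 = 14.
2×J: area 12 ≤ 12, yield 2·11 = 22.
Best is 22.

22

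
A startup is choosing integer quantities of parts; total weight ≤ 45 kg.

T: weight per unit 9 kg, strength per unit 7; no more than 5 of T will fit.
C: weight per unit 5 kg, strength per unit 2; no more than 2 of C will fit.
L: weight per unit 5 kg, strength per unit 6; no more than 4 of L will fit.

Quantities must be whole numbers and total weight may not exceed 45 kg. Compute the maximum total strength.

40

L has the best ratio (6/5); taking only L gives at most 4×6 = 24 (stopped by the supply cap of 4).
Mixing does better — 2×T, 1×C, and 4×L: weight 43 ≤ 45, strength 2·7 + 1·2 + 4·6 = 40.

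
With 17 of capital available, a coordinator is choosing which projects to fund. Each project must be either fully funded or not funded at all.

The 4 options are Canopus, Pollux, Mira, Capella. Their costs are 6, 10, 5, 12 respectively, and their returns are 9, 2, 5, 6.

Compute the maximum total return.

Allowing fractional choices, the relaxed optimum would be about 17.0, but projects are indivisible.
Canopus + Mira: cost 6 + 5 = 11 ≤ 17, return 9 + 5 = 14.
Canopus + Pollux: cost 6 + 10 = 16 ≤ 17, return 9 + 2 = 11.
Mira + Capella: cost 5 + 12 = 17 ≤ 17, return 5 + 6 = 11.
Best is Canopus and Mira with total return 14.

14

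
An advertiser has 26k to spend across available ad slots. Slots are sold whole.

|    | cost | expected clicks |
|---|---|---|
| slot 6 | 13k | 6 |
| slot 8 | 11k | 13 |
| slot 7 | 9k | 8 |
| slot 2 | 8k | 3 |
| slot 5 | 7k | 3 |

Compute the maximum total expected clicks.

This is an integer program with binary decision variables.
slot 8 + slot 7: cost 11 + 9 = 20 ≤ 26, expected clicks 13 + 8 = 21.
slot 8 + slot 2 + slot 5: cost 11 + 8 + 7 = 26 ≤ 26, expected clicks 13 + 3 + 3 = 19.
slot 6 + slot 8: cost 13 + 11 = 24 ≤ 26, expected clicks 6 + 13 = 19.
Best is slot 8 and slot 7 with total expected clicks 21.

21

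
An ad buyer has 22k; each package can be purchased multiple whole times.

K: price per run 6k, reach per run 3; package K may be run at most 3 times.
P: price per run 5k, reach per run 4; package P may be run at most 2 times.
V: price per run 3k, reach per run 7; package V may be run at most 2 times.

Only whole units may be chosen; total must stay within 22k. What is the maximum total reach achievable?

25

1×K, 2×P, and 2×V: price 22 ≤ 22, reach 1·3 + 2·4 + 2·7 = 25.
2×P and 2×V: price 16 ≤ 22, reach 2·4 + 2·7 = 22.
Best is 25.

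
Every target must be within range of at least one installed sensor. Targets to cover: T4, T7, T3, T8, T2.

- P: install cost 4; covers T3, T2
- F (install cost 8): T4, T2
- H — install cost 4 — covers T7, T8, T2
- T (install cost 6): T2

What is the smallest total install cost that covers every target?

16

Choose P, F, and H: together they cover T4, T7, T3, T8, T2 — every target.
Total install cost: 4 + 8 + 4 = 16.
No cover costs less than 16.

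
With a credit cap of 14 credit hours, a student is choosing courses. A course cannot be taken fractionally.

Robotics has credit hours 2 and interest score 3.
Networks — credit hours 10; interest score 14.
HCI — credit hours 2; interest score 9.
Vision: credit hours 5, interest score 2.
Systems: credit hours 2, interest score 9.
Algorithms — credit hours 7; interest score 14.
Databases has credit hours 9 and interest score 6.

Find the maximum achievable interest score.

35

HCI + Systems + Algorithms: credit hours 2 + 2 + 7 = 11 ≤ 14, interest score 9 + 9 + 14 = 32.
Robotics + HCI + Systems + Algorithms: credit hours 2 + 2 + 2 + 7 = 13 ≤ 14, interest score 3 + 9 + 9 + 14 = 35.
Best is Robotics, HCI, Systems, and Algorithms with total interest score 35.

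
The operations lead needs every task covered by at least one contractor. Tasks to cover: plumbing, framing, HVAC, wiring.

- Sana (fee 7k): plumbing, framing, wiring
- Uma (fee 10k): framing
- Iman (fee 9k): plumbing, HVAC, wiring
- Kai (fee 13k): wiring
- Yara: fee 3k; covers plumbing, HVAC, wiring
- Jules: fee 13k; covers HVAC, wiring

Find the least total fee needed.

Choose Sana and Yara: together they cover plumbing, framing, HVAC, wiring — every task.
Total fee: 7 + 3 = 10.

10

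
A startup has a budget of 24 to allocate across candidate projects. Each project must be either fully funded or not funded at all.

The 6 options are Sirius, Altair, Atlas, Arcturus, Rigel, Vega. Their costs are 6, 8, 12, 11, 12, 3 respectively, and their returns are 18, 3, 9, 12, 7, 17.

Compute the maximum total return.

47

Take Sirius, Arcturus, and Vega: cost 6 + 11 + 3 = 20 ≤ 24, return 18 + 12 + 17 = 47.
No other feasible combination does better.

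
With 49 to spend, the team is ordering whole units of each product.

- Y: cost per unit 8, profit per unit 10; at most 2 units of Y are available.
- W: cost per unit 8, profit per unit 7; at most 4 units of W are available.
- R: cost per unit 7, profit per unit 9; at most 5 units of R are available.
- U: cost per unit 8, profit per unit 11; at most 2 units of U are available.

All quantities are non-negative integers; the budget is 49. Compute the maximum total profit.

Take 2×Y, 2×R, and 2×U: cost 46 ≤ 49, profit 2·10 + 2·9 + 2·11 = 60.
U has the best ratio (11/8) and is taken to its limit of 2; remaining capacity is filled optimally with the others.

60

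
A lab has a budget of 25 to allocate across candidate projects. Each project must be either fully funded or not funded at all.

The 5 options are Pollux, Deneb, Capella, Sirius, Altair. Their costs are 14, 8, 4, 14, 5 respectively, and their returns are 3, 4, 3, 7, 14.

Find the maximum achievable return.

Allowing fractional choices, the relaxed optimum would be about 25.0, but projects are indivisible.
Deneb + Capella + Altair: cost 8 + 4 + 5 = 17 ≤ 25, return 4 + 3 + 14 = 21.
Capella + Sirius + Altair: cost 4 + 14 + 5 = 23 ≤ 25, return 3 + 7 + 14 = 24.
Sirius + Altair: cost 14 + 5 = 19 ≤ 25, return 7 + 14 = 21.
Best is Capella, Sirius, and Altair with total return 24.

24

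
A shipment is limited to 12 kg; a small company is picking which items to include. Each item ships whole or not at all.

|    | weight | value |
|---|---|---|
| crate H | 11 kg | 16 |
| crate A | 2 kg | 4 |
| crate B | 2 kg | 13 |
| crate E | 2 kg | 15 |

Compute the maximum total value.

32

crate A + crate E: weight 2 + 2 = 4 ≤ 12, value 4 + 15 = 19.
crate A + crate B + crate E: weight 2 + 2 + 2 = 6 ≤ 12, value 4 + 13 + 15 = 32.
crate B + crate E: weight 2 + 2 = 4 ≤ 12, value 13 + 15 = 28.
Best is crate A, crate B, and crate E with total value 32.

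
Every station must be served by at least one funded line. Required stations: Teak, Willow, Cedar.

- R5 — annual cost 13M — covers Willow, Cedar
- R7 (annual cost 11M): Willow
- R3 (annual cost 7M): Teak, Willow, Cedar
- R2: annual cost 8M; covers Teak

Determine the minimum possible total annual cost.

R3 alone covers Teak, Willow, Cedar — every station.
Total annual cost: 7.
No cover costs less than 7.

7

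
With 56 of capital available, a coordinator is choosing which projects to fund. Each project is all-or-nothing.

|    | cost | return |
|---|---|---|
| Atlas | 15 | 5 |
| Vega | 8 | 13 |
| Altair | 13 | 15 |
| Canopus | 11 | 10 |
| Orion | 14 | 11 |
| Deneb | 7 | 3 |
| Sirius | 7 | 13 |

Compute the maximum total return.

Allowing fractional choices, the relaxed optimum would be about 63.3, but projects are indivisible.
Atlas + Vega + Altair + Canopus + Sirius: cost 15 + 8 + 13 + 11 + 7 = 54 ≤ 56, return 5 + 13 + 15 + 10 + 13 = 56.
Vega + Altair + Canopus + Orion + Sirius: cost 8 + 13 + 11 + 14 + 7 = 53 ≤ 56, return 13 + 15 + 10 + 11 + 13 = 62.
Best is Vega, Altair, Canopus, Orion, and Sirius with total return 62.

62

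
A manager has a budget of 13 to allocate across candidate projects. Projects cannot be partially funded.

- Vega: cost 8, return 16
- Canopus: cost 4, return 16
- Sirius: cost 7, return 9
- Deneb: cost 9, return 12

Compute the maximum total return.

32

Vega + Canopus: cost 8 + 4 = 12 ≤ 13, return 16 + 16 = 32.
Canopus + Deneb: cost 4 + 9 = 13 ≤ 13, return 16 + 12 = 28.
Canopus + Sirius: cost 4 + 7 = 11 ≤ 13, return 16 + 9 = 25.
Best is Vega and Canopus with total return 32.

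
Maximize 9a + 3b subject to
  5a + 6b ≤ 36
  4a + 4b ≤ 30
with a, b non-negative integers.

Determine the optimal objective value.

63

(a,b)=(7,0): 5·7+6·0=35≤36, 4·7+4·0=28≤30, objective 63.
(a,b)=(6,1): 5·6+6·1=36≤36, 4·6+4·1=28≤30, objective 57.
(a,b)=(6,0): 5·6+6·0=30≤36, 4·6+4·0=24≤30, objective 54.
The best lattice point is (7,0), giving 63.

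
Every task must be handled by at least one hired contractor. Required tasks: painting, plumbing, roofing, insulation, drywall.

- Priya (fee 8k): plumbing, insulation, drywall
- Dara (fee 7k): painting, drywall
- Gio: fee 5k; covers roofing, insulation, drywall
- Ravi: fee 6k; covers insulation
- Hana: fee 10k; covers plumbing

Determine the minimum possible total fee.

This is a weighted set-cover instance.
Choose Priya, Dara, and Gio: together they cover painting, plumbing, roofing, insulation, drywall — every task.
Total fee: 8 + 7 + 5 = 20.
No cover costs less than 20.

20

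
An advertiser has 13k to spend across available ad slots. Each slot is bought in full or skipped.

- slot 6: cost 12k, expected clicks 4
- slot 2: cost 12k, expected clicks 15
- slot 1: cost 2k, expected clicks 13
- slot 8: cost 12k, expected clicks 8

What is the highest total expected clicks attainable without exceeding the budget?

15

Treat it as a binary knapsack problem.
slot 2: cost 12 ≤ 13, expected clicks 15.
slot 1: cost 2 ≤ 13, expected clicks 13.
slot 8: cost 12 ≤ 13, expected clicks 8.
Best is slot 2 with total expected clicks 15.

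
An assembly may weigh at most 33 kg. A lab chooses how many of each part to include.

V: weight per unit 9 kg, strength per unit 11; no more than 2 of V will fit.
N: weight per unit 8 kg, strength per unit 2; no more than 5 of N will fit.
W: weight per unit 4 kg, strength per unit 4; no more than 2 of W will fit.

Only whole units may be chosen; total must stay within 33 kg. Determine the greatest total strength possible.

This is a bounded integer knapsack.
2×V and 2×W: weight 26 ≤ 33, strength 2·11 + 2·4 = 30.
2×V, 1×N, and 1×W: weight 30 ≤ 33, strength 2·11 + 1·2 + 1·4 = 28.
Best is 30.

30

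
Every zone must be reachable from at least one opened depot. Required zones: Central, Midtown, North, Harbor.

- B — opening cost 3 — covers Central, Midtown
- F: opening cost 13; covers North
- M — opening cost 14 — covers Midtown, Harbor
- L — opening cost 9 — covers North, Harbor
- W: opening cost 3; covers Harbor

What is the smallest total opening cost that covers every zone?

12

This is a weighted set-cover instance.
Choose B and L: together they cover Central, Midtown, North, Harbor — every zone.
Total opening cost: 3 + 9 = 12.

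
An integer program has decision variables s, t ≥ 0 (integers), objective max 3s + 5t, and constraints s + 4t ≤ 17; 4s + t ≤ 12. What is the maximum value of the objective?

Relaxing integrality, the LP optimum is 24.87 at (s,t) = (2.07, 3.73), which is not an integer point.
(s,t)=(1,4): 1·1+4·4=17≤17, 4·1+1·4=8≤12, objective 23.
(s,t)=(2,3): 1·2+4·3=14≤17, 4·2+1·3=11≤12, objective 21.
(s,t)=(0,4): 1·0+4·4=16≤17, 4·0+1·4=4≤12, objective 20.
The best lattice point is (1,4), giving 23.

23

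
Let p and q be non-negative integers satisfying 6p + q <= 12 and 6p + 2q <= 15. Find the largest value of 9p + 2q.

The continuous relaxation peaks at (1.5, 3) with value 19.50; rounding to a feasible lattice point costs some objective.
(p,q)=(2,0): 6·2+1·0=12≤12, 6·2+2·0=12≤15, objective 18.
(p,q)=(1,4): 6·1+1·4=10≤12, 6·1+2·4=14≤15, objective 17.
(p,q)=(1,3): 6·1+1·3=9≤12, 6·1+2·3=12≤15, objective 15.
(p,q)=(1,2): 6·1+1·2=8≤12, 6·1+2·2=10≤15, objective 13.
No feasible integer point exceeds 18.

18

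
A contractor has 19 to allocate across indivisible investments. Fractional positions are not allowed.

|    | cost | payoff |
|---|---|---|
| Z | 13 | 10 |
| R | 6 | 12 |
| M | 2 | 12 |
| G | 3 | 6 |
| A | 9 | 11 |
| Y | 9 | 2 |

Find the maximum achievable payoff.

Treat it as a binary knapsack problem.
Allowing fractional choices, the relaxed optimum would be about 39.8, but investments are indivisible.
R + M + A: cost 6 + 2 + 9 = 17 ≤ 19, payoff 12 + 12 + 11 = 35.
M + G + A: cost 2 + 3 + 9 = 14 ≤ 19, payoff 12 + 6 + 11 = 29.
R + M + G: cost 6 + 2 + 3 = 11 ≤ 19, payoff 12 + 12 + 6 = 30.
Best is R, M, and A with total payoff 35.

35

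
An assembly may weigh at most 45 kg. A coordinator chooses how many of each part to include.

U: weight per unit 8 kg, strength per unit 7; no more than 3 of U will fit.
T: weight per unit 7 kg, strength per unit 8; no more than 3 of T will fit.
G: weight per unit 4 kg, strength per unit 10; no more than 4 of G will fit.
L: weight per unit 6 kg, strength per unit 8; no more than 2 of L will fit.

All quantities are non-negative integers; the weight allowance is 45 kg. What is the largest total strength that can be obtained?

72

G has the best ratio (10/4); taking only G gives at most 4×10 = 40 (stopped by the supply cap of 4).
Mixing does better — 2×T, 4×G, and 2×L: weight 42 ≤ 45, strength 2·8 + 4·10 + 2·8 = 72.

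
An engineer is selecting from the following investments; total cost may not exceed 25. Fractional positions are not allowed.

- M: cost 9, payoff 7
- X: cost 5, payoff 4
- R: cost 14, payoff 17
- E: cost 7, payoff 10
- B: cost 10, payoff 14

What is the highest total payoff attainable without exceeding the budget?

31

Take R and B: cost 14 + 10 = 24 ≤ 25, payoff 17 + 14 = 31.
No other feasible combination does better.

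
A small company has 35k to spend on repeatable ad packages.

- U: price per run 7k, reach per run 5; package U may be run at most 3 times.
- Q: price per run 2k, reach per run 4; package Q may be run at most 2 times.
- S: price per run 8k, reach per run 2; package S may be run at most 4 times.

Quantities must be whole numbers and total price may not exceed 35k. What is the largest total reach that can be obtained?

This is a bounded integer knapsack.
3×U, 2×Q, and 1×S: price 33 ≤ 35, reach 3·5 + 2·4 + 1·2 = 25.
3×U and 2×Q: price 25 ≤ 35, reach 3·5 + 2·4 = 23.
Best is 25.

25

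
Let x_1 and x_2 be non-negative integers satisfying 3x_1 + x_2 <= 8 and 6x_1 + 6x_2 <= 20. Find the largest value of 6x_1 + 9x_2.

The continuous relaxation peaks at (0, 3.33) with value 30.00; rounding to a feasible lattice point costs some objective.
(x_1,x_2)=(0,3) is feasible, giving 27.
(x_1,x_2)=(1,2) is feasible, giving 24.
(x_1,x_2)=(0,2) is feasible, giving 18.
No feasible integer point exceeds 27.

27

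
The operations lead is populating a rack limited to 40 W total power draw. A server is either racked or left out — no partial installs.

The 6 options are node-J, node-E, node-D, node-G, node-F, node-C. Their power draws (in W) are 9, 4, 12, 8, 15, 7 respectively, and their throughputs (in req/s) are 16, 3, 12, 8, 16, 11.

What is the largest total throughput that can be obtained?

51

Allowing fractional choices, the relaxed optimum would be about 52.0, but servers are indivisible.
node-J + node-E + node-D + node-G + node-C: power draw 9 + 4 + 12 + 8 + 7 = 40 ≤ 40, throughput 16 + 3 + 12 + 8 + 11 = 50.
node-J + node-G + node-F + node-C: power draw 9 + 8 + 15 + 7 = 39 ≤ 40, throughput 16 + 8 + 16 + 11 = 51.
node-J + node-D + node-G + node-C: power draw 9 + 12 + 8 + 7 = 36 ≤ 40, throughput 16 + 12 + 8 + 11 = 47.
Best is node-J, node-G, node-F, and node-C with total throughput 51.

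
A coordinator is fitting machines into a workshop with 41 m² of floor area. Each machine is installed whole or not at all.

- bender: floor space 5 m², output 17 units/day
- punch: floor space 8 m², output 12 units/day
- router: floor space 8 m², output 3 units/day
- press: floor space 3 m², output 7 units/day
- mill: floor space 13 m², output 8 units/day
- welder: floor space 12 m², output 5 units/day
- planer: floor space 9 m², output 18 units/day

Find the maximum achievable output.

62

bender + punch + router + press + planer: floor space 5 + 8 + 8 + 3 + 9 = 33 ≤ 41, output 17 + 12 + 3 + 7 + 18 = 57.
bender + punch + press + welder + planer: floor space 5 + 8 + 3 + 12 + 9 = 37 ≤ 41, output 17 + 12 + 7 + 5 + 18 = 59.
bender + punch + press + mill + planer: floor space 5 + 8 + 3 + 13 + 9 = 38 ≤ 41, output 17 + 12 + 7 + 8 + 18 = 62.
Best is bender, punch, press, mill, and planer with total output 62.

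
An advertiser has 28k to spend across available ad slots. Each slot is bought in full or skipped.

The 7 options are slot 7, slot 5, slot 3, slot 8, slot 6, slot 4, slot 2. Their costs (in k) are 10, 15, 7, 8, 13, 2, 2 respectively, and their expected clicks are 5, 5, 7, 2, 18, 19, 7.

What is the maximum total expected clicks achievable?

51

slot 3 + slot 6 + slot 4 + slot 2: cost 7 + 13 + 2 + 2 = 24 ≤ 28, expected clicks 7 + 18 + 19 + 7 = 51.
slot 7 + slot 6 + slot 4 + slot 2: cost 10 + 13 + 2 + 2 = 27 ≤ 28, expected clicks 5 + 18 + 19 + 7 = 49.
Best is slot 3, slot 6, slot 4, and slot 2 with total expected clicks 51.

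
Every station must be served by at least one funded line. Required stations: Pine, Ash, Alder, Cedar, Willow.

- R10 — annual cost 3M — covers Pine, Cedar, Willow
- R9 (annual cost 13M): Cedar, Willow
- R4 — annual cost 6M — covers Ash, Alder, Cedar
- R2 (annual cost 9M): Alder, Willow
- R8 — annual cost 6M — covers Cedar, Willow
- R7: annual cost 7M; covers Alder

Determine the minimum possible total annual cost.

This is a weighted set-cover instance.
Choose R10 and R4: together they cover Pine, Ash, Alder, Cedar, Willow — every station.
Total annual cost: 3 + 6 = 9.
No cover costs less than 9.

9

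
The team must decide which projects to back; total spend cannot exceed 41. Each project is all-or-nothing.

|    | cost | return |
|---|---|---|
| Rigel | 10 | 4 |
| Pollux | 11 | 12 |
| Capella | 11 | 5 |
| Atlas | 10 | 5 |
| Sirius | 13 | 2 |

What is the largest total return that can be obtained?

Take Pollux, Capella, and Atlas: cost 11 + 11 + 10 = 32 ≤ 41, return 12 + 5 + 5 = 22.
No other feasible combination does better.

22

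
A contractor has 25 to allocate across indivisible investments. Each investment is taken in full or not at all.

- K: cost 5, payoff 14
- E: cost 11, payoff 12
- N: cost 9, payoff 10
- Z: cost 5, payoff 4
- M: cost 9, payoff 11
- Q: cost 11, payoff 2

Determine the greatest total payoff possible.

Allowing fractional choices, the relaxed optimum would be about 37.2, but investments are indivisible.
K + E + M: cost 5 + 11 + 9 = 25 ≤ 25, payoff 14 + 12 + 11 = 37.
K + E + N: cost 5 + 11 + 9 = 25 ≤ 25, payoff 14 + 12 + 10 = 36.
K + N + M: cost 5 + 9 + 9 = 23 ≤ 25, payoff 14 + 10 + 11 = 35.
Best is K, E, and M with total payoff 37.

37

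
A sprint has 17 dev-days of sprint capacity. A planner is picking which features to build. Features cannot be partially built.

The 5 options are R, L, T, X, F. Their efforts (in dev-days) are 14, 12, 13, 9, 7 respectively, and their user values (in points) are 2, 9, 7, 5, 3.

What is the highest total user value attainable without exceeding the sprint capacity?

This is a 0-1 knapsack instance.
Allowing fractional choices, the relaxed optimum would be about 11.8, but features are indivisible.
X + F: effort 9 + 7 = 16 ≤ 17, user value 5 + 3 = 8.
L: effort 12 ≤ 17, user value 9.
Best is L with total user value 9.

9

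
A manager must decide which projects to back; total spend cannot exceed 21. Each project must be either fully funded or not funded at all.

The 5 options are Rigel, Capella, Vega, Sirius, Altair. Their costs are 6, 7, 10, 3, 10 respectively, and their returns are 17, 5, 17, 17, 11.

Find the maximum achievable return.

51

Allowing fractional choices, the relaxed optimum would be about 53.2, but projects are indivisible.
Rigel + Sirius + Altair: cost 6 + 3 + 10 = 19 ≤ 21, return 17 + 17 + 11 = 45.
Rigel + Vega + Sirius: cost 6 + 10 + 3 = 19 ≤ 21, return 17 + 17 + 17 = 51.
Rigel + Capella + Sirius: cost 6 + 7 + 3 = 16 ≤ 21, return 17 + 5 + 17 = 39.
Best is Rigel, Vega, and Sirius with total return 51.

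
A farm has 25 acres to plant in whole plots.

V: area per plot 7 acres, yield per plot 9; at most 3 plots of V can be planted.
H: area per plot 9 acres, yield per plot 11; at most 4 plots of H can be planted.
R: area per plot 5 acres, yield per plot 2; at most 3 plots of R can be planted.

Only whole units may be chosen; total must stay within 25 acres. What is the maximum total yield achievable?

2×V and 1×H: area 23 ≤ 25, yield 2·9 + 1·11 = 29.
1×V and 2×H: area 25 ≤ 25, yield 1·9 + 2·11 = 31.
Best is 31.

31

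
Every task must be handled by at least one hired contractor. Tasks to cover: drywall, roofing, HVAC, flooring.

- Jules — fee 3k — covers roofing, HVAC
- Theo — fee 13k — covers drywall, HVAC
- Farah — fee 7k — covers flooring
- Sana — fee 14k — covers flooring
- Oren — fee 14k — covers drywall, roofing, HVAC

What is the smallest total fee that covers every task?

This is an integer covering problem.
The greedy cost-per-new-task heuristic would pick Jules, Farah, and Theo for 23, but a cheaper cover exists.
Choose Farah and Oren: together they cover drywall, roofing, HVAC, flooring — every task.
Total fee: 7 + 14 = 21.
No cover costs less than 21.

21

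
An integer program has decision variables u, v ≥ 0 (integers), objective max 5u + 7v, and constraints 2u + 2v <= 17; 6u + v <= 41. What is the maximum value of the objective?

Relaxing integrality, the LP optimum is 59.50 at (u,v) = (0, 8.5), which is not an integer point.
(u,v)=(0,8): 2·0+2·8=16≤17, 6·0+1·8=8≤41, objective 56.
(u,v)=(1,7): 2·1+2·7=16≤17, 6·1+1·7=13≤41, objective 54.
No feasible integer point exceeds 56.

56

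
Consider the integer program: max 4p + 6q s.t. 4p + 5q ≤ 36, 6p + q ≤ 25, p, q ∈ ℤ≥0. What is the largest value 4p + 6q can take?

(p,q)=(0,7) is feasible, giving 42.
(p,q)=(1,6) is feasible, giving 40.
No feasible integer point exceeds 42.

42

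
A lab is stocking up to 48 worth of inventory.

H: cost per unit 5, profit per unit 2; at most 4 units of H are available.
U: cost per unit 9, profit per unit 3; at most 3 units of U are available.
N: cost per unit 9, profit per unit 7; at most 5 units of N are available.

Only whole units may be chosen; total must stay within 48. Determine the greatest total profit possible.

N has the best ratio (7/9); taking only N gives at most 5×7 = 35 (stopped by the cost limit).
Optimal: 5×N: cost 45 ≤ 48, profit 5·7 = 35.

35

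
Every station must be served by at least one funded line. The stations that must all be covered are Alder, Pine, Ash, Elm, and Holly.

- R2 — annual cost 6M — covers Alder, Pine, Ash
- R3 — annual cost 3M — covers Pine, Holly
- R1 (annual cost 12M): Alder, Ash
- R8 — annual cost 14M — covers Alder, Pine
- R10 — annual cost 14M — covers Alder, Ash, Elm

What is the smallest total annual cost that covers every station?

17

This is a weighted set-cover instance.
The greedy cost-per-new-station heuristic would pick R3, R2, and R10 for 23, but a cheaper cover exists.
Choose R3 and R10: together they cover Alder, Pine, Ash, Elm, Holly — every station.
Total annual cost: 3 + 14 = 17.
No cover costs less than 17.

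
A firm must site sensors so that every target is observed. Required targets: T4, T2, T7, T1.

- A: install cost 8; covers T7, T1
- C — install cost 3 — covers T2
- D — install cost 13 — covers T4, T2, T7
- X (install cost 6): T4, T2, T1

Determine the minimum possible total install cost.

This is a weighted set-cover instance.
Choose A and X: together they cover T4, T2, T7, T1 — every target.
Total install cost: 8 + 6 = 14.
No cover costs less than 14.

14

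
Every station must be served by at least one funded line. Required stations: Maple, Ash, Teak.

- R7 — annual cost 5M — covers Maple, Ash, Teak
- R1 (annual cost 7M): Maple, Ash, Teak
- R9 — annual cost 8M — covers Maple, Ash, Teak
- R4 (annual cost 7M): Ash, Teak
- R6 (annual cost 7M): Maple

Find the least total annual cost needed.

5

R7 alone covers Maple, Ash, Teak — every station.
Total annual cost: 5.
No cover costs less than 5.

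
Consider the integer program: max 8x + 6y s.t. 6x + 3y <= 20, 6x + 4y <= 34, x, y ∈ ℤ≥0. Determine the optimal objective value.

36

The continuous relaxation peaks at (0, 6.67) with value 40.00; rounding to a feasible lattice point costs some objective.
(x,y)=(0,6): 6·0+3·6=18≤20, 6·0+4·6=24≤34, objective 36.
(x,y)=(0,5): 6·0+3·5=15≤20, 6·0+4·5=20≤34, objective 30.
Maximum is 36 at (x,y)=(0,6).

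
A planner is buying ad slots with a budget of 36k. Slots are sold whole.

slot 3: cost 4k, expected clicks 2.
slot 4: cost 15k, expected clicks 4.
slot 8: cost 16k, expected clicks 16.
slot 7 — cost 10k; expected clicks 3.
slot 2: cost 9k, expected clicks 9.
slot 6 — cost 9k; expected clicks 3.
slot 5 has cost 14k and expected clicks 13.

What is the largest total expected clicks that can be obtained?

31

Take slot 3, slot 8, and slot 5: cost 4 + 16 + 14 = 34 ≤ 36, expected clicks 2 + 16 + 13 = 31.
No other feasible combination does better.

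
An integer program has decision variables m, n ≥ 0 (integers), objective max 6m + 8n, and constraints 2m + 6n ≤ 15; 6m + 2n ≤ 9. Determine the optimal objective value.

(m,n)=(0,2): 2·0+6·2=12≤15, 6·0+2·2=4≤9, objective 16.
(m,n)=(1,1): 2·1+6·1=8≤15, 6·1+2·1=8≤9, objective 14.
(m,n)=(0,1): 2·0+6·1=6≤15, 6·0+2·1=2≤9, objective 8.
Maximum is 16 at (m,n)=(0,2).

16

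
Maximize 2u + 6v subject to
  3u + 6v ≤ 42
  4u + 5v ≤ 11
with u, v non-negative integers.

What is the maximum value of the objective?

The continuous relaxation peaks at (0, 2.2) with value 13.20; rounding to a feasible lattice point costs some objective.
(u,v)=(0,2): 3·0+6·2=12≤42, 4·0+5·2=10≤11, objective 12.
(u,v)=(1,1): 3·1+6·1=9≤42, 4·1+5·1=9≤11, objective 8.
(u,v)=(0,1): 3·0+6·1=6≤42, 4·0+5·1=5≤11, objective 6.
The best lattice point is (0,2), giving 12.

12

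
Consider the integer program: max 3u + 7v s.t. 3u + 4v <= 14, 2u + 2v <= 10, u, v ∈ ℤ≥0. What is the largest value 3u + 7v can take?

The continuous relaxation peaks at (0, 3.5) with value 24.50; rounding to a feasible lattice point costs some objective.
(u,v)=(0,3): 3·0+4·3=12≤14, 2·0+2·3=6≤10, objective 21.
(u,v)=(1,2): 3·1+4·2=11≤14, 2·1+2·2=6≤10, objective 17.
(u,v)=(0,2): 3·0+4·2=8≤14, 2·0+2·2=4≤10, objective 14.
The best lattice point is (0,3), giving 21.

21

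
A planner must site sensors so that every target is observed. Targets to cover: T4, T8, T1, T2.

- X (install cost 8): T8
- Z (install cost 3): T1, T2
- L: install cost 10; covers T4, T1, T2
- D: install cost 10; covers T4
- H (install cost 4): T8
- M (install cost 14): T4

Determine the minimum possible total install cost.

Choose L and H: together they cover T4, T8, T1, T2 — every target.
Total install cost: 10 + 4 = 14.

14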